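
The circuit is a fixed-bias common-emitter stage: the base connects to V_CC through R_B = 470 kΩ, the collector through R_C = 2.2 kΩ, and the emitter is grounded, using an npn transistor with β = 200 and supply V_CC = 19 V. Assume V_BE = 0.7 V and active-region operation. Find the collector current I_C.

I_C ≈ 7.8 mA

Base loop: V_CC = I_B·R_B + V_BE, so I_B = (19 − 0.7)/470 kΩ = 0.0389 mA.
In the active region I_C = β·I_B = 200 × 0.0389 = 7.79 mA.
Collector loop: V_CE = V_CC − I_C·R_C = 19 − 7.79×2.2 = 1.87 V.
Since V_CE = 1.87 V > V_CE(sat) ≈ 0.2 V, the transistor is in the active region as assumed.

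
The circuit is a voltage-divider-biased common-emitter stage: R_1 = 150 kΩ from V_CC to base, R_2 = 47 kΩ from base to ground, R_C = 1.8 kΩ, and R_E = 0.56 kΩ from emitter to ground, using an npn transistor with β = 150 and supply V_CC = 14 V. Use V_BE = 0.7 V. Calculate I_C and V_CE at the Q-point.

I_C ≈ 3.3 mA, V_CE ≈ 6.2 V

Thevenize the base divider: V_Th = V_CC·R_2/(R_1+R_2) = 14×47/197 = 3.34 V, R_Th = R_1‖R_2 = 35.8 kΩ.
Base-emitter loop: V_Th = I_B·R_Th + V_BE + (β+1)I_B·R_E, so I_B = (3.34 − 0.7) / (35.8 + 151×0.56) = 0.0219 mA.
I_C = β·I_B = 150×0.0219 = 3.29 mA, and I_E = (β+1)I_B = 3.31 mA.
V_CE = V_CC − I_C·R_C − I_E·R_E = 14 − 3.29×1.8 − 3.31×0.56 = 6.22 V.
V_CE = 6.22 V > 0.2 V confirms active-region operation.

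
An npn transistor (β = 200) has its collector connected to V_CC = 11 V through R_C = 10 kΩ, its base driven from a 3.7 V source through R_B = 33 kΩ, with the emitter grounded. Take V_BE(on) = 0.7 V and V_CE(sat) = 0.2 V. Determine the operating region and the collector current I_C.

saturation; I_C ≈ 1.1 mA

Assume active: I_B = (3.7 − 0.7)/33 = 0.0909 mA, giving I_C = β·I_B = 18.2 mA.
But then V_CE = 11 − 18.2×10 = -171 V < V_CE(sat) = 0.2 V — impossible in the active region.
So the transistor is saturated. With V_CE = 0.2 V, I_C = (V_CC − 0.2)/R_C = 10.8/10 = 1.08 mA.
Check: β·I_B = 18.2 mA > I_C = 1.08 mA, confirming saturation.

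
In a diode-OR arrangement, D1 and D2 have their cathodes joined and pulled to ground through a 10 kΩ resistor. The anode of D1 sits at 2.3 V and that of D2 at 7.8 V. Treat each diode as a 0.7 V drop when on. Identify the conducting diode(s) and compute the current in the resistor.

Only D2 conducts; I_R ≈ 0.71 mA

Assume both conduct. Then node N would need to be at both 2.3−0.7 = 1.6 V and 7.8−0.7 = 7.1 V, which is impossible.
Assume only D2 conducts: V_N = 7.8 − 0.7 = 7.1 V, so I_R = 7.1/10 = 0.71 mA.
Check D1: its anode-to-cathode voltage is 2.3 − 7.1 = -4.8 V < 0.7 V, so it is off. The assumption is consistent.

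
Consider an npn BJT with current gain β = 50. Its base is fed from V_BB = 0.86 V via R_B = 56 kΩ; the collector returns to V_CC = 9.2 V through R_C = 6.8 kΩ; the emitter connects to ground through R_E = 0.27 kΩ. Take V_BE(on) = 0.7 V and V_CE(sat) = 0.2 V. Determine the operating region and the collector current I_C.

active; I_C ≈ 0.11 mA

Assume active. Base-emitter loop: I_B = (V_BB − V_BE)/(R_B + (β+1)R_E) = (0.86 − 0.7)/(56 + 51×0.27) = 0.00229 mA.
I_C = β·I_B = 50×0.00229 = 0.115 mA.
V_CE = V_CC − I_C·R_C − I_E·R_E = 9.2 − 0.115×6.8 − 0.117×0.27 = 8.39 V > V_CE(sat), so the active-region assumption holds.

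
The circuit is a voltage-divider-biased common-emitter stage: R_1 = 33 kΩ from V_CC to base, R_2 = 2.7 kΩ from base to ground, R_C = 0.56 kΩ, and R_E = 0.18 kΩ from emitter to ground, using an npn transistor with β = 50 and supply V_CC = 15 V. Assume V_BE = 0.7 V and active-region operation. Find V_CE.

Thevenize the base divider: V_Th = V_CC·R_2/(R_1+R_2) = 15×2.7/35.7 = 1.13 V, R_Th = R_1‖R_2 = 2.5 kΩ.
Base-emitter loop: V_Th = I_B·R_Th + V_BE + (β+1)I_B·R_E, so I_B = (1.13 − 0.7) / (2.5 + 51×0.18) = 0.0372 mA.
I_C = β·I_B = 50×0.0372 = 1.86 mA, and I_E = (β+1)I_B = 1.9 mA.
V_CE = V_CC − I_C·R_C − I_E·R_E = 15 − 1.86×0.56 − 1.9×0.18 = 13.6 V.
V_CE = 13.6 V > 0.2 V confirms active-region operation.

V_CE ≈ 14 V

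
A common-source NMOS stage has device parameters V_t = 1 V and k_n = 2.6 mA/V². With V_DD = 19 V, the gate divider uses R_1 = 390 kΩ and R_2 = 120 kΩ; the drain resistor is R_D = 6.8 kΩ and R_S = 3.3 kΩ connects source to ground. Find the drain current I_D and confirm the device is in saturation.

V_G = V_DD·R_2/(R_1+R_2) = 19×120/510 = 4.47 V.
Assume saturation: I_D = (k_n/2)(V_GS − V_t)² with V_GS = V_G − I_D·R_S = 4.47 − 3.3·I_D.
Substituting gives 14.2·I_D² − 30.8·I_D + 15.7 = 0, with roots I_D = 0.812 or 1.36 mA.
The root I_D = 1.36 mA gives V_GS = -0.0235 V ≤ V_t, so take I_D = 0.812 mA.
Then V_GS = 1.79 V and V_DS = V_DD − I_D(R_D+R_S) = 19 − 0.812×10.1 = 10.8 V.
Saturation requires V_DS ≥ V_GS − V_t = 0.79 V; 10.8 ≥ 0.79 ✓.

I_D ≈ 0.81 mA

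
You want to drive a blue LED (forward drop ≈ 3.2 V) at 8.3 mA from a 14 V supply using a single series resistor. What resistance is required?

R ≈ 1.3 kΩ

The resistor drops V_S − V_D = 14 − 3.2 = 10.8 V at 8.3 mA.
R = 10.8 V / 8.3 mA = 1.3 kΩ.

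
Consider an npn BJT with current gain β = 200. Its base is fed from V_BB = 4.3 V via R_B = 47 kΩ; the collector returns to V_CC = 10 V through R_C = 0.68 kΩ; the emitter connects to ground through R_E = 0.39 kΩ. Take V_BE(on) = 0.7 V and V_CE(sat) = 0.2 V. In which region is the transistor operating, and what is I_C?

active; I_C ≈ 5.7 mA

Assume active. Base-emitter loop: I_B = (V_BB − V_BE)/(R_B + (β+1)R_E) = (4.3 − 0.7)/(47 + 201×0.39) = 0.0287 mA.
I_C = β·I_B = 200×0.0287 = 5.74 mA.
V_CE = V_CC − I_C·R_C − I_E·R_E = 10 − 5.74×0.68 − 5.77×0.39 = 3.84 V > V_CE(sat), so the active-region assumption holds.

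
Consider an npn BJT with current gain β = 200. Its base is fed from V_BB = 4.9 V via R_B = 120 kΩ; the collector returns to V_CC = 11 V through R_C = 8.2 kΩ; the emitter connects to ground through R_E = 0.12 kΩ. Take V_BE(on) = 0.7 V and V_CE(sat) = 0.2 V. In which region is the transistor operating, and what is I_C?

Assume active: I_B = (4.9 − 0.7)/(120 + 201×0.12) = 0.0291 mA, I_C = β·I_B = 5.83 mA.
Then V_CE = 11 − 5.83×8.2 − 5.86×0.12 = -37.5 V < 0.2 V — the active assumption fails.
Re-solve with V_CE = 0.2 V. KCL at the emitter: V_E/R_E = (V_BB−0.7−V_E)/R_B + (V_CC−0.2−V_E)/R_C, giving V_E = 0.16 V.
I_C = (V_CC − 0.2 − V_E)/R_C = (10.8 − 0.16)/8.2 = 1.3 mA.
Check: I_B = (4.2 − 0.16)/120 = 0.0337 mA, and β·I_B = 6.73 mA > I_C, confirming saturation.

saturation; I_C ≈ 1.3 mA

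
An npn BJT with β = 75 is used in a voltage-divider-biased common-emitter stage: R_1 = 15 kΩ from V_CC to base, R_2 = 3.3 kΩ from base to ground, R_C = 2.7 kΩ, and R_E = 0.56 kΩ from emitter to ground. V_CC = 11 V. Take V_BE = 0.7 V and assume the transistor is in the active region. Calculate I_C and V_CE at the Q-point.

I_C ≈ 2.1 mA, V_CE ≈ 4.1 V

Thevenize the base divider: V_Th = V_CC·R_2/(R_1+R_2) = 11×3.3/18.3 = 1.98 V, R_Th = R_1‖R_2 = 2.7 kΩ.
Base-emitter loop: V_Th = I_B·R_Th + V_BE + (β+1)I_B·R_E, so I_B = (1.98 − 0.7) / (2.7 + 76×0.56) = 0.0284 mA.
I_C = β·I_B = 75×0.0284 = 2.13 mA, and I_E = (β+1)I_B = 2.16 mA.
V_CE = V_CC − I_C·R_C − I_E·R_E = 11 − 2.13×2.7 − 2.16×0.56 = 4.05 V.
V_CE = 4.05 V > 0.2 V confirms active-region operation.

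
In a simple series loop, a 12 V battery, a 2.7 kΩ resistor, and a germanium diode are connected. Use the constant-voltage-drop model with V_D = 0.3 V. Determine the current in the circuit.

KVL around the loop: 12 = V_D + I·R = 0.3 + I × 2.7 kΩ.
So I = (12 − 0.3) / 2.7 kΩ = 11.7 / 2.7 = 4.33 mA.

I ≈ 4.3 mA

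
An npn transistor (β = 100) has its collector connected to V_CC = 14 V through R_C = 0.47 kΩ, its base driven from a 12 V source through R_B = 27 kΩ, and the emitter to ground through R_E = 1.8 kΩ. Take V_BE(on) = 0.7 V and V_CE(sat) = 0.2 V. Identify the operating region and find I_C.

active; I_C ≈ 5.4 mA

Assume active. Base-emitter loop: I_B = (V_BB − V_BE)/(R_B + (β+1)R_E) = (12 − 0.7)/(27 + 101×1.8) = 0.0541 mA.
I_C = β·I_B = 100×0.0541 = 5.41 mA.
V_CE = V_CC − I_C·R_C − I_E·R_E = 14 − 5.41×0.47 − 5.47×1.8 = 1.62 V > V_CE(sat), so the active-region assumption holds.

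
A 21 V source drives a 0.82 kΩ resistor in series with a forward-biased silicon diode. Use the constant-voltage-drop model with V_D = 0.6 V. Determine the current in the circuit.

KVL around the loop: 21 = V_D + I·R = 0.6 + I × 0.82 kΩ.
So I = (21 − 0.6) / 0.82 kΩ = 20.4 / 0.82 = 24.9 mA.

I ≈ 25 mA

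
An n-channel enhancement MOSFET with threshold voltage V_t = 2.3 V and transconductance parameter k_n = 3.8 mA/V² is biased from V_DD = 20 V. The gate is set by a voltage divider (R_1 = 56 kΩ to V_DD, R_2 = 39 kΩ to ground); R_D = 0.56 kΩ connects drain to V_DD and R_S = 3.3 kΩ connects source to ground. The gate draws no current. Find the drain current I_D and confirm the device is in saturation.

I_D ≈ 1.5 mA

V_G = V_DD·R_2/(R_1+R_2) = 20×39/95 = 8.21 V.
Assume saturation: I_D = (k_n/2)(V_GS − V_t)² with V_GS = V_G − I_D·R_S = 8.21 − 3.3·I_D.
Substituting gives 20.7·I_D² − 75.1·I_D + 66.4 = 0, with roots I_D = 1.52 or 2.11 mA.
The root I_D = 2.11 mA gives V_GS = 1.25 V ≤ V_t, so take I_D = 1.52 mA.
Then V_GS = 3.19 V and V_DS = V_DD − I_D(R_D+R_S) = 20 − 1.52×3.86 = 14.1 V.
Saturation requires V_DS ≥ V_GS − V_t = 0.894 V; 14.1 ≥ 0.894 ✓.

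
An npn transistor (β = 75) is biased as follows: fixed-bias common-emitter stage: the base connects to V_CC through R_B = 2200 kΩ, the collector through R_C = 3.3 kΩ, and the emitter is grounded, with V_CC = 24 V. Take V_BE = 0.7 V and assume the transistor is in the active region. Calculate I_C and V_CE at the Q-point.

I_C ≈ 0.79 mA, V_CE ≈ 21 V

Base loop: V_CC = I_B·R_B + V_BE, so I_B = (24 − 0.7)/2200 kΩ = 0.0106 mA.
In the active region I_C = β·I_B = 75 × 0.0106 = 0.794 mA.
Collector loop: V_CE = V_CC − I_C·R_C = 24 − 0.794×3.3 = 21.4 V.
Since V_CE = 21.4 V > V_CE(sat) ≈ 0.2 V, the transistor is in the active region as assumed.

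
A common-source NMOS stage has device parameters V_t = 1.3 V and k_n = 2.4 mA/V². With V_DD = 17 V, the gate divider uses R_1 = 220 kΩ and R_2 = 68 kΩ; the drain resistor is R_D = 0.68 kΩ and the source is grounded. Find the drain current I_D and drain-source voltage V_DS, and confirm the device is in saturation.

I_D ≈ 8.8 mA, V_DS ≈ 11 V

V_G = V_DD·R_2/(R_1+R_2) = 17×68/288 = 4.01 V. With the source grounded, V_GS = V_G = 4.01 V.
Assume saturation: I_D = (k_n/2)(V_GS − V_t)² = (2.4/2)×(4.01 − 1.3)² = 1.2×2.71² = 8.84 mA.
V_DS = V_DD − I_D·R_D = 17 − 8.84×0.68 = 11 V.
Saturation requires V_DS ≥ V_GS − V_t = 2.71 V; 11 ≥ 2.71 ✓.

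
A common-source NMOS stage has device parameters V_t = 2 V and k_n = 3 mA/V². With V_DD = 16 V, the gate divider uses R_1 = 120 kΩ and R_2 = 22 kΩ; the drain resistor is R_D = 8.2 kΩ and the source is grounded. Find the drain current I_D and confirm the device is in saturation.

V_G = V_DD·R_2/(R_1+R_2) = 16×22/142 = 2.48 V. With the source grounded, V_GS = V_G = 2.48 V.
Assume saturation: I_D = (k_n/2)(V_GS − V_t)² = (3/2)×(2.48 − 2)² = 1.5×0.479² = 0.344 mA.
V_DS = V_DD − I_D·R_D = 16 − 0.344×8.2 = 13.2 V.
Saturation requires V_DS ≥ V_GS − V_t = 0.479 V; 13.2 ≥ 0.479 ✓.

I_D ≈ 0.34 mA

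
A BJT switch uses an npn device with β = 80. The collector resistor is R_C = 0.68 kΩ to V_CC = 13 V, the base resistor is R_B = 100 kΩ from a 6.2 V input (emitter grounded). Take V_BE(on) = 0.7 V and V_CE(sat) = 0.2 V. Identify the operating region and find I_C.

active; I_C ≈ 4.4 mA

Assume active. Base-emitter loop: I_B = (V_BB − V_BE)/R_B = (6.2 − 0.7)/100 = 0.055 mA.
I_C = β·I_B = 80×0.055 = 4.4 mA.
V_CE = V_CC − I_C·R_C = 13 − 4.4×0.68 = 10 V > V_CE(sat), so the active-region assumption holds.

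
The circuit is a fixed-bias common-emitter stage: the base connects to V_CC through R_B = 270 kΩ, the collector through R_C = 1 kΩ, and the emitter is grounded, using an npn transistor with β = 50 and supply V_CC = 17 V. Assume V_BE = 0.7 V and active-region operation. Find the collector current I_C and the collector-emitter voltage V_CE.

Base loop: V_CC = I_B·R_B + V_BE, so I_B = (17 − 0.7)/270 kΩ = 0.0604 mA.
In the active region I_C = β·I_B = 50 × 0.0604 = 3.02 mA.
Collector loop: V_CE = V_CC − I_C·R_C = 17 − 3.02×1 = 14 V.
Since V_CE = 14 V > V_CE(sat) ≈ 0.2 V, the transistor is in the active region as assumed.

I_C ≈ 3 mA, V_CE ≈ 14 V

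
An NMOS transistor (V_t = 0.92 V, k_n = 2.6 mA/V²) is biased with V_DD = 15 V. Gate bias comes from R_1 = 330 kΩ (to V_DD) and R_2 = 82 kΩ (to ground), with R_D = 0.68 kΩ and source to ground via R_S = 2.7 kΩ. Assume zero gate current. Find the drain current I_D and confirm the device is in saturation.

I_D ≈ 0.53 mA

V_G = V_DD·R_2/(R_1+R_2) = 15×82/412 = 2.99 V.
Assume saturation: I_D = (k_n/2)(V_GS − V_t)² with V_GS = V_G − I_D·R_S = 2.99 − 2.7·I_D.
Substituting gives 9.48·I_D² − 15.5·I_D + 5.55 = 0, with roots I_D = 0.529 or 1.11 mA.
The root I_D = 1.11 mA gives V_GS = -0.00267 V ≤ V_t, so take I_D = 0.529 mA.
Then V_GS = 1.56 V and V_DS = V_DD − I_D(R_D+R_S) = 15 − 0.529×3.38 = 13.2 V.
Saturation requires V_DS ≥ V_GS − V_t = 0.638 V; 13.2 ≥ 0.638 ✓.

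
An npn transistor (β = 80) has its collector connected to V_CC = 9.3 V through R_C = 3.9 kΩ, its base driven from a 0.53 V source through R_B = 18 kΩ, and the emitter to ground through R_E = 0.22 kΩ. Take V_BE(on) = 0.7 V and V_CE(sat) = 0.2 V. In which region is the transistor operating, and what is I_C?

cutoff; I_C ≈ 0

V_BB = 0.53 V ≤ V_BE(on) = 0.7 V, so the base-emitter junction is not forward biased.
The transistor is in cutoff: I_B = I_C = 0.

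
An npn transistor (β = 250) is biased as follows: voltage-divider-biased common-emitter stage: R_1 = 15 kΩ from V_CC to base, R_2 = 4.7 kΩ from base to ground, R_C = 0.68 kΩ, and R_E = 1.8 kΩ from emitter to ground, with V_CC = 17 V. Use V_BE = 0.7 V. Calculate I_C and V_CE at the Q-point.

I_C ≈ 1.8 mA, V_CE ≈ 12 V

Thevenize the base divider: V_Th = V_CC·R_2/(R_1+R_2) = 17×4.7/19.7 = 4.06 V, R_Th = R_1‖R_2 = 3.58 kΩ.
Base-emitter loop: V_Th = I_B·R_Th + V_BE + (β+1)I_B·R_E, so I_B = (4.06 − 0.7) / (3.58 + 251×1.8) = 0.00737 mA.
I_C = β·I_B = 250×0.00737 = 1.84 mA, and I_E = (β+1)I_B = 1.85 mA.
V_CE = V_CC − I_C·R_C − I_E·R_E = 17 − 1.84×0.68 − 1.85×1.8 = 12.4 V.
V_CE = 12.4 V > 0.2 V confirms active-region operation.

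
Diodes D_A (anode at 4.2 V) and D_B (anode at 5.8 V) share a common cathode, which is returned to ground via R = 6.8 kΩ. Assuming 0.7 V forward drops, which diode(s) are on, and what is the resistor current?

Only D_B conducts; I_R ≈ 0.75 mA

Assume both conduct. Then node N would need to be at both 4.2−0.7 = 3.5 V and 5.8−0.7 = 5.1 V, which is impossible.
Assume only D_B conducts: V_N = 5.8 − 0.7 = 5.1 V, so I_R = 5.1/6.8 = 0.75 mA.
Check D_A: its anode-to-cathode voltage is 4.2 − 5.1 = -0.9 V < 0.7 V, so it is off. The assumption is consistent.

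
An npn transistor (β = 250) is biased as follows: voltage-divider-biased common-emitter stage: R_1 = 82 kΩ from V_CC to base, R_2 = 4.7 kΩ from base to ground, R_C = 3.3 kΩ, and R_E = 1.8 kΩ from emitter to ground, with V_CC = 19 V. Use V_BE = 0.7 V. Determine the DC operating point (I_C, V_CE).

I_C ≈ 0.18 mA, V_CE ≈ 18 V

Thevenize the base divider: V_Th = V_CC·R_2/(R_1+R_2) = 19×4.7/86.7 = 1.03 V, R_Th = R_1‖R_2 = 4.45 kΩ.
Base-emitter loop: V_Th = I_B·R_Th + V_BE + (β+1)I_B·R_E, so I_B = (1.03 − 0.7) / (4.45 + 251×1.8) = 0.000723 mA.
I_C = β·I_B = 250×0.000723 = 0.181 mA, and I_E = (β+1)I_B = 0.182 mA.
V_CE = V_CC − I_C·R_C − I_E·R_E = 19 − 0.181×3.3 − 0.182×1.8 = 18.1 V.
V_CE = 18.1 V > 0.2 V confirms active-region operation.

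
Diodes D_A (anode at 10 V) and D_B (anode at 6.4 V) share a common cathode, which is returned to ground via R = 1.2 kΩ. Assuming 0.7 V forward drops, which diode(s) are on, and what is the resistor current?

Assume both conduct. Then node N would need to be at both 10−0.7 = 9.3 V and 6.4−0.7 = 5.7 V, which is impossible.
Assume only D_A conducts: V_N = 10 − 0.7 = 9.3 V, so I_R = 9.3/1.2 = 7.75 mA.
Check D_B: its anode-to-cathode voltage is 6.4 − 9.3 = -2.9 V < 0.7 V, so it is off. The assumption is consistent.

Only D_A conducts; I_R ≈ 7.8 mA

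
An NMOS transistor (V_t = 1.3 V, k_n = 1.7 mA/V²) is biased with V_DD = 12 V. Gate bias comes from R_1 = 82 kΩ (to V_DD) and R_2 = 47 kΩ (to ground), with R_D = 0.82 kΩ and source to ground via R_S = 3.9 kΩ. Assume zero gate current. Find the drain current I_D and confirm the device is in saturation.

V_G = V_DD·R_2/(R_1+R_2) = 12×47/129 = 4.37 V.
Assume saturation: I_D = (k_n/2)(V_GS − V_t)² with V_GS = V_G − I_D·R_S = 4.37 − 3.9·I_D.
Substituting gives 12.9·I_D² − 21.4·I_D + 8.02 = 0, with roots I_D = 0.577 or 1.08 mA.
The root I_D = 1.08 mA gives V_GS = 0.175 V ≤ V_t, so take I_D = 0.577 mA.
Then V_GS = 2.12 V and V_DS = V_DD − I_D(R_D+R_S) = 12 − 0.577×4.72 = 9.28 V.
Saturation requires V_DS ≥ V_GS − V_t = 0.824 V; 9.28 ≥ 0.824 ✓.

I_D ≈ 0.58 mA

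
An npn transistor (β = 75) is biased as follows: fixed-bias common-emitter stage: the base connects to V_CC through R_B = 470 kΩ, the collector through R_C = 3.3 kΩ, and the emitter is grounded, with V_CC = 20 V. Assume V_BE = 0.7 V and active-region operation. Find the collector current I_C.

I_C ≈ 3.1 mA

Base loop: V_CC = I_B·R_B + V_BE, so I_B = (20 − 0.7)/470 kΩ = 0.0411 mA.
In the active region I_C = β·I_B = 75 × 0.0411 = 3.08 mA.
Collector loop: V_CE = V_CC − I_C·R_C = 20 − 3.08×3.3 = 9.84 V.
Since V_CE = 9.84 V > V_CE(sat) ≈ 0.2 V, the transistor is in the active region as assumed.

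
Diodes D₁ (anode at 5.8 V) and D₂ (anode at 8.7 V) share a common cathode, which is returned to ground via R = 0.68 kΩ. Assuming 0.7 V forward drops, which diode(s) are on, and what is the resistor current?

Assume both conduct. Then node N would need to be at both 5.8−0.7 = 5.1 V and 8.7−0.7 = 8 V, which is impossible.
Assume only D₂ conducts: V_N = 8.7 − 0.7 = 8 V, so I_R = 8/0.68 = 11.8 mA.
Check D₁: its anode-to-cathode voltage is 5.8 − 8 = -2.2 V < 0.7 V, so it is off. The assumption is consistent.

Only D₂ conducts; I_R ≈ 12 mA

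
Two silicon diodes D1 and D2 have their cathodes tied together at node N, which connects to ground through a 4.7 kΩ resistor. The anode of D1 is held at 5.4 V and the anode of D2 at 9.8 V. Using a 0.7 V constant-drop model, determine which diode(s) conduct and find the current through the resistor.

Only D2 conducts; I_R ≈ 1.9 mA

Assume both conduct. Then node N would need to be at both 5.4−0.7 = 4.7 V and 9.8−0.7 = 9.1 V, which is impossible.
Assume only D2 conducts: V_N = 9.8 − 0.7 = 9.1 V, so I_R = 9.1/4.7 = 1.94 mA.
Check D1: its anode-to-cathode voltage is 5.4 − 9.1 = -3.7 V < 0.7 V, so it is off. The assumption is consistent.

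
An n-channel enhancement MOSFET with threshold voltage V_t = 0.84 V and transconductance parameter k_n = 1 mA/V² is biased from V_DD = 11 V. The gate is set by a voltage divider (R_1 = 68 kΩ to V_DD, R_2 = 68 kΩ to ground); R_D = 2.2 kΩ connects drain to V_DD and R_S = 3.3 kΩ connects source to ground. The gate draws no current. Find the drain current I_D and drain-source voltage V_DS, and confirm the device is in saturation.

I_D ≈ 0.99 mA, V_DS ≈ 5.6 V

V_G = V_DD·R_2/(R_1+R_2) = 11×68/136 = 5.5 V.
Assume saturation: I_D = (k_n/2)(V_GS − V_t)² with V_GS = V_G − I_D·R_S = 5.5 − 3.3·I_D.
Substituting gives 5.44·I_D² − 16.4·I_D + 10.9 = 0, with roots I_D = 0.986 or 2.02 mA.
The root I_D = 2.02 mA gives V_GS = -1.17 V ≤ V_t, so take I_D = 0.986 mA.
Then V_GS = 2.24 V and V_DS = V_DD − I_D(R_D+R_S) = 11 − 0.986×5.5 = 5.57 V.
Saturation requires V_DS ≥ V_GS − V_t = 1.4 V; 5.57 ≥ 1.4 ✓.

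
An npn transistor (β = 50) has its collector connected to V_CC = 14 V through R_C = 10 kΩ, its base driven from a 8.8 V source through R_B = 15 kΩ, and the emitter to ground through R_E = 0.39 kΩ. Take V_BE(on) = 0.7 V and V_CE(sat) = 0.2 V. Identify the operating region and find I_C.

Assume active: I_B = (8.8 − 0.7)/(15 + 51×0.39) = 0.232 mA, I_C = β·I_B = 11.6 mA.
Then V_CE = 14 − 11.6×10 − 11.8×0.39 = -107 V < 0.2 V — the active assumption fails.
Re-solve with V_CE = 0.2 V. KCL at the emitter: V_E/R_E = (V_BB−0.7−V_E)/R_B + (V_CC−0.2−V_E)/R_C, giving V_E = 0.703 V.
I_C = (V_CC − 0.2 − V_E)/R_C = (13.8 − 0.703)/10 = 1.31 mA.
Check: I_B = (8.1 − 0.703)/15 = 0.493 mA, and β·I_B = 24.7 mA > I_C, confirming saturation.

saturation; I_C ≈ 1.3 mA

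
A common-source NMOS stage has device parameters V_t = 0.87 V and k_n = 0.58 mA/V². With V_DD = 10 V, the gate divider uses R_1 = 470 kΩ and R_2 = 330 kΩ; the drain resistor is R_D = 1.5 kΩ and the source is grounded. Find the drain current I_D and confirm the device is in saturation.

V_G = V_DD·R_2/(R_1+R_2) = 10×330/800 = 4.12 V. With the source grounded, V_GS = V_G = 4.12 V.
Assume saturation: I_D = (k_n/2)(V_GS − V_t)² = (0.58/2)×(4.12 − 0.87)² = 0.29×3.25² = 3.07 mA.
V_DS = V_DD − I_D·R_D = 10 − 3.07×1.5 = 5.39 V.
Saturation requires V_DS ≥ V_GS − V_t = 3.25 V; 5.39 ≥ 3.25 ✓.

I_D ≈ 3.1 mA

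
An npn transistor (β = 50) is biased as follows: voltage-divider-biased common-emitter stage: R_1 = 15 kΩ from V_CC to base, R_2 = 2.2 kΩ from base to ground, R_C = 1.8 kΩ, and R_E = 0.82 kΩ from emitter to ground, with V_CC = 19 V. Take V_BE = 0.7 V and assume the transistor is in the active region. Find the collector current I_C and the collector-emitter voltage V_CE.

I_C ≈ 2 mA, V_CE ≈ 14 V

Thevenize the base divider: V_Th = V_CC·R_2/(R_1+R_2) = 19×2.2/17.2 = 2.43 V, R_Th = R_1‖R_2 = 1.92 kΩ.
Base-emitter loop: V_Th = I_B·R_Th + V_BE + (β+1)I_B·R_E, so I_B = (2.43 − 0.7) / (1.92 + 51×0.82) = 0.0396 mA.
I_C = β·I_B = 50×0.0396 = 1.98 mA, and I_E = (β+1)I_B = 2.02 mA.
V_CE = V_CC − I_C·R_C − I_E·R_E = 19 − 1.98×1.8 − 2.02×0.82 = 13.8 V.
V_CE = 13.8 V > 0.2 V confirms active-region operation.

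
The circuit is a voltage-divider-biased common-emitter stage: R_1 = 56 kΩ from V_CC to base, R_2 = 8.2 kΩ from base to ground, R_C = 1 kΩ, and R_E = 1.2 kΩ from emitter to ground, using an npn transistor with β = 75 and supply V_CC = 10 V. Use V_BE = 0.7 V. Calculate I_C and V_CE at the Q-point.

I_C ≈ 0.44 mA, V_CE ≈ 9 V

Thevenize the base divider: V_Th = V_CC·R_2/(R_1+R_2) = 10×8.2/64.2 = 1.28 V, R_Th = R_1‖R_2 = 7.15 kΩ.
Base-emitter loop: V_Th = I_B·R_Th + V_BE + (β+1)I_B·R_E, so I_B = (1.28 − 0.7) / (7.15 + 76×1.2) = 0.00587 mA.
I_C = β·I_B = 75×0.00587 = 0.44 mA, and I_E = (β+1)I_B = 0.446 mA.
V_CE = V_CC − I_C·R_C − I_E·R_E = 10 − 0.44×1 − 0.446×1.2 = 9.02 V.
V_CE = 9.02 V > 0.2 V confirms active-region operation.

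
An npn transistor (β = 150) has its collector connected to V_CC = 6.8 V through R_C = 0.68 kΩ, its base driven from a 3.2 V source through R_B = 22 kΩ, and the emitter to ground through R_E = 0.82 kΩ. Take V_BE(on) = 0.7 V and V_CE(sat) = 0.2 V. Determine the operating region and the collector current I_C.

active; I_C ≈ 2.6 mA

Assume active. Base-emitter loop: I_B = (V_BB − V_BE)/(R_B + (β+1)R_E) = (3.2 − 0.7)/(22 + 151×0.82) = 0.0171 mA.
I_C = β·I_B = 150×0.0171 = 2.57 mA.
V_CE = V_CC − I_C·R_C − I_E·R_E = 6.8 − 2.57×0.68 − 2.59×0.82 = 2.93 V > V_CE(sat), so the active-region assumption holds.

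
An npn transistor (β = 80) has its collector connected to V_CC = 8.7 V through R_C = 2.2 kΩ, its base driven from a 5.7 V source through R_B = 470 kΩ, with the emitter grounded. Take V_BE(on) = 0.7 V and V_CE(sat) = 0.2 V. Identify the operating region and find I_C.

Assume active. Base-emitter loop: I_B = (V_BB − V_BE)/R_B = (5.7 − 0.7)/470 = 0.0106 mA.
I_C = β·I_B = 80×0.0106 = 0.851 mA.
V_CE = V_CC − I_C·R_C = 8.7 − 0.851×2.2 = 6.83 V > V_CE(sat), so the active-region assumption holds.

active; I_C ≈ 0.85 mA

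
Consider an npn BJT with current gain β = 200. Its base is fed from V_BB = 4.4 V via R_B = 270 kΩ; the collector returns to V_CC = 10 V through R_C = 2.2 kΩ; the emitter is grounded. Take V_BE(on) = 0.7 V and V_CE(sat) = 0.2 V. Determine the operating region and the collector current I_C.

active; I_C ≈ 2.7 mA

Assume active. Base-emitter loop: I_B = (V_BB − V_BE)/R_B = (4.4 − 0.7)/270 = 0.0137 mA.
I_C = β·I_B = 200×0.0137 = 2.74 mA.
V_CE = V_CC − I_C·R_C = 10 − 2.74×2.2 = 3.97 V > V_CE(sat), so the active-region assumption holds.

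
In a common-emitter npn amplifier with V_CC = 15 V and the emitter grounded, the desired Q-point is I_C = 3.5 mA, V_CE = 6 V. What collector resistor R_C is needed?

R_C ≈ 2.6 kΩ

Collector loop: V_CC = I_C·R_C + V_CE.
R_C = (V_CC − V_CE)/I_C = (15 − 6)/3.5 = 2.57 kΩ.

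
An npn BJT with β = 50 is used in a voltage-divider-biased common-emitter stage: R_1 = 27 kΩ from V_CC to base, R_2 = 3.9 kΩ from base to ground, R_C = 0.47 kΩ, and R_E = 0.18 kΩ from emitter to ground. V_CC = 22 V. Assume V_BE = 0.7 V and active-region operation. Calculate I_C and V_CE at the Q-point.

Thevenize the base divider: V_Th = V_CC·R_2/(R_1+R_2) = 22×3.9/30.9 = 2.78 V, R_Th = R_1‖R_2 = 3.41 kΩ.
Base-emitter loop: V_Th = I_B·R_Th + V_BE + (β+1)I_B·R_E, so I_B = (2.78 − 0.7) / (3.41 + 51×0.18) = 0.165 mA.
I_C = β·I_B = 50×0.165 = 8.25 mA, and I_E = (β+1)I_B = 8.41 mA.
V_CE = V_CC − I_C·R_C − I_E·R_E = 22 − 8.25×0.47 − 8.41×0.18 = 16.6 V.
V_CE = 16.6 V > 0.2 V confirms active-region operation.

I_C ≈ 8.2 mA, V_CE ≈ 17 V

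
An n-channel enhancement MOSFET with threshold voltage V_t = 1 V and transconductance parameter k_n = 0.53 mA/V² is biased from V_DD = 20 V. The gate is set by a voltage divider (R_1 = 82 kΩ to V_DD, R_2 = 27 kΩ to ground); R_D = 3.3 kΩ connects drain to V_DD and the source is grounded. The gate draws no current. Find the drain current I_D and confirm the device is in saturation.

V_G = V_DD·R_2/(R_1+R_2) = 20×27/109 = 4.95 V. With the source grounded, V_GS = V_G = 4.95 V.
Assume saturation: I_D = (k_n/2)(V_GS − V_t)² = (0.53/2)×(4.95 − 1)² = 0.265×3.95² = 4.14 mA.
V_DS = V_DD − I_D·R_D = 20 − 4.14×3.3 = 6.33 V.
Saturation requires V_DS ≥ V_GS − V_t = 3.95 V; 6.33 ≥ 3.95 ✓.

I_D ≈ 4.1 mA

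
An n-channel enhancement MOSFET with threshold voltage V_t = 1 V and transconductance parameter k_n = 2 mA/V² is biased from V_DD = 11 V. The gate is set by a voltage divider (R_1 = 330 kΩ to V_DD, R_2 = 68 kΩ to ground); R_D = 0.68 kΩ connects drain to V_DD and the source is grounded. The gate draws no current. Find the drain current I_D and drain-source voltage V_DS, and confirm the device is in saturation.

I_D ≈ 0.77 mA, V_DS ≈ 10 V

V_G = V_DD·R_2/(R_1+R_2) = 11×68/398 = 1.88 V. With the source grounded, V_GS = V_G = 1.88 V.
Assume saturation: I_D = (k_n/2)(V_GS − V_t)² = (2/2)×(1.88 − 1)² = 1×0.879² = 0.773 mA.
V_DS = V_DD − I_D·R_D = 11 − 0.773×0.68 = 10.5 V.
Saturation requires V_DS ≥ V_GS − V_t = 0.879 V; 10.5 ≥ 0.879 ✓.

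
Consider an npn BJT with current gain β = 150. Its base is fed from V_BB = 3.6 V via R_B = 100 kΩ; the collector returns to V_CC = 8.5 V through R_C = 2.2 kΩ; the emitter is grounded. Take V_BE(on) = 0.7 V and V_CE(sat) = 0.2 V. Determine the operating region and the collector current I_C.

saturation; I_C ≈ 3.8 mA

Assume active: I_B = (3.6 − 0.7)/100 = 0.029 mA, giving I_C = β·I_B = 4.35 mA.
But then V_CE = 8.5 − 4.35×2.2 = -1.07 V < V_CE(sat) = 0.2 V — impossible in the active region.
So the transistor is saturated. With V_CE = 0.2 V, I_C = (V_CC − 0.2)/R_C = 8.3/2.2 = 3.77 mA.
Check: β·I_B = 4.35 mA > I_C = 3.77 mA, confirming saturation.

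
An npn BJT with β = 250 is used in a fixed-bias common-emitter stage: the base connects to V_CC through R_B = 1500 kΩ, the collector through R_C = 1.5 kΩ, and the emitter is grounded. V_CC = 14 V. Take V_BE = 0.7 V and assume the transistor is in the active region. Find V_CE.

Base loop: V_CC = I_B·R_B + V_BE, so I_B = (14 − 0.7)/1500 kΩ = 0.00887 mA.
In the active region I_C = β·I_B = 250 × 0.00887 = 2.22 mA.
Collector loop: V_CE = V_CC − I_C·R_C = 14 − 2.22×1.5 = 10.7 V.
Since V_CE = 10.7 V > V_CE(sat) ≈ 0.2 V, the transistor is in the active region as assumed.

V_CE ≈ 11 V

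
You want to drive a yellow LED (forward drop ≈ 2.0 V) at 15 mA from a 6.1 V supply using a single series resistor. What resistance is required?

The resistor drops V_S − V_D = 6.1 − 2.0 = 4.1 V at 15 mA.
R = 4.1 V / 15 mA = 0.273 kΩ.

R ≈ 0.27 kΩ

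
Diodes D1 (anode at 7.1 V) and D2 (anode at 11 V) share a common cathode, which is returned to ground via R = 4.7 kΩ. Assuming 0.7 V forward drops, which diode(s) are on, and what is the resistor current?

Assume both conduct. Then node N would need to be at both 7.1−0.7 = 6.4 V and 11−0.7 = 10.3 V, which is impossible.
Assume only D2 conducts: V_N = 11 − 0.7 = 10.3 V, so I_R = 10.3/4.7 = 2.19 mA.
Check D1: its anode-to-cathode voltage is 7.1 − 10.3 = -3.2 V < 0.7 V, so it is off. The assumption is consistent.

Only D2 conducts; I_R ≈ 2.2 mA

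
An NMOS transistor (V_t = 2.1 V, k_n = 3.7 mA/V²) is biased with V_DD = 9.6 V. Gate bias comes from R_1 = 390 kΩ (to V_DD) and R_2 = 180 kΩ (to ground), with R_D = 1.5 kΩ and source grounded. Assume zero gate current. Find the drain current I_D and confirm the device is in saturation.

I_D ≈ 1.6 mA

V_G = V_DD·R_2/(R_1+R_2) = 9.6×180/570 = 3.03 V. With the source grounded, V_GS = V_G = 3.03 V.
Assume saturation: I_D = (k_n/2)(V_GS − V_t)² = (3.7/2)×(3.03 − 2.1)² = 1.85×0.932² = 1.61 mA.
V_DS = V_DD − I_D·R_D = 9.6 − 1.61×1.5 = 7.19 V.
Saturation requires V_DS ≥ V_GS − V_t = 0.932 V; 7.19 ≥ 0.932 ✓.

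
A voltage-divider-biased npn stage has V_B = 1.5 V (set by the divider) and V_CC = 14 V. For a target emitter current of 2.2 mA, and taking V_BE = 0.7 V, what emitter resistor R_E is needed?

R_E ≈ 0.36 kΩ

V_E = V_B − V_BE = 1.5 − 0.7 = 0.8 V.
R_E = V_E / I_E = 0.8 / 2.2 = 0.364 kΩ.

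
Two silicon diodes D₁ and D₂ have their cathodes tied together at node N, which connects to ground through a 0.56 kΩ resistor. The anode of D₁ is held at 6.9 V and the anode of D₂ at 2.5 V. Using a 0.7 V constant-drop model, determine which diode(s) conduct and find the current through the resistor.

Assume both conduct. Then node N would need to be at both 6.9−0.7 = 6.2 V and 2.5−0.7 = 1.8 V, which is impossible.
Assume only D₁ conducts: V_N = 6.9 − 0.7 = 6.2 V, so I_R = 6.2/0.56 = 11.1 mA.
Check D₂: its anode-to-cathode voltage is 2.5 − 6.2 = -3.7 V < 0.7 V, so it is off. The assumption is consistent.

Only D₁ conducts; I_R ≈ 11 mA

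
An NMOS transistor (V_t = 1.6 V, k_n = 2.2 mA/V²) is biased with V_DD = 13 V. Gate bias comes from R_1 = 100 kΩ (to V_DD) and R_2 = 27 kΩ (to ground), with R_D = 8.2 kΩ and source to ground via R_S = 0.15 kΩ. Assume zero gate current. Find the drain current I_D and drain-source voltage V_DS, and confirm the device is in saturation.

V_G = V_DD·R_2/(R_1+R_2) = 13×27/127 = 2.76 V.
Assume saturation: I_D = (k_n/2)(V_GS − V_t)² with V_GS = V_G − I_D·R_S = 2.76 − 0.15·I_D.
Substituting gives 0.0248·I_D² − 1.38·I_D + 1.49 = 0, with roots I_D = 1.1 or 54.8 mA.
The root I_D = 54.8 mA gives V_GS = -5.46 V ≤ V_t, so take I_D = 1.1 mA.
Then V_GS = 2.6 V and V_DS = V_DD − I_D(R_D+R_S) = 13 − 1.1×8.35 = 3.83 V.
Saturation requires V_DS ≥ V_GS − V_t = 0.999 V; 3.83 ≥ 0.999 ✓.

I_D ≈ 1.1 mA, V_DS ≈ 3.8 V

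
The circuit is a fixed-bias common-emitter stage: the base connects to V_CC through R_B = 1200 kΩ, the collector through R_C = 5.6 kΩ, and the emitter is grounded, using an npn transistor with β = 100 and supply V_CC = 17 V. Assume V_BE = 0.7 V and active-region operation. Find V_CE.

V_CE ≈ 9.4 V

Base loop: V_CC = I_B·R_B + V_BE, so I_B = (17 − 0.7)/1200 kΩ = 0.0136 mA.
In the active region I_C = β·I_B = 100 × 0.0136 = 1.36 mA.
Collector loop: V_CE = V_CC − I_C·R_C = 17 − 1.36×5.6 = 9.39 V.
Since V_CE = 9.39 V > V_CE(sat) ≈ 0.2 V, the transistor is in the active region as assumed.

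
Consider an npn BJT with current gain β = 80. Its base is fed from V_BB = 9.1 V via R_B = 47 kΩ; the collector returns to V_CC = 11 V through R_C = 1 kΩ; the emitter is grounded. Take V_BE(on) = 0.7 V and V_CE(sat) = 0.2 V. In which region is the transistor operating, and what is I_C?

saturation; I_C ≈ 11 mA

Assume active: I_B = (9.1 − 0.7)/47 = 0.179 mA, giving I_C = β·I_B = 14.3 mA.
But then V_CE = 11 − 14.3×1 = -3.3 V < V_CE(sat) = 0.2 V — impossible in the active region.
So the transistor is saturated. With V_CE = 0.2 V, I_C = (V_CC − 0.2)/R_C = 10.8/1 = 10.8 mA.
Check: β·I_B = 14.3 mA > I_C = 10.8 mA, confirming saturation.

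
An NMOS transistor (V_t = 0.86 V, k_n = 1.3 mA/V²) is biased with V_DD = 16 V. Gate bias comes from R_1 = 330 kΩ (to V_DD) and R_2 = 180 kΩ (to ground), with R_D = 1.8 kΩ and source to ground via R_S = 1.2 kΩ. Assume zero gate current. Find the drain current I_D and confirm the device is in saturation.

I_D ≈ 2.4 mA

V_G = V_DD·R_2/(R_1+R_2) = 16×180/510 = 5.65 V.
Assume saturation: I_D = (k_n/2)(V_GS − V_t)² with V_GS = V_G − I_D·R_S = 5.65 − 1.2·I_D.
Substituting gives 0.936·I_D² − 8.47·I_D + 14.9 = 0, with roots I_D = 2.39 or 6.66 mA.
The root I_D = 6.66 mA gives V_GS = -2.34 V ≤ V_t, so take I_D = 2.39 mA.
Then V_GS = 2.78 V and V_DS = V_DD − I_D(R_D+R_S) = 16 − 2.39×3 = 8.83 V.
Saturation requires V_DS ≥ V_GS − V_t = 1.92 V; 8.83 ≥ 1.92 ✓.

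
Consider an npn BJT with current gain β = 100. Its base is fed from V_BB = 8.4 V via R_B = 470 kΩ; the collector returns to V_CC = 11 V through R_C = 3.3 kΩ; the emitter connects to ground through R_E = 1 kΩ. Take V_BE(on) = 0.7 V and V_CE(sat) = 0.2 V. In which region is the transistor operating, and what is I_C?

active; I_C ≈ 1.3 mA

Assume active. Base-emitter loop: I_B = (V_BB − V_BE)/(R_B + (β+1)R_E) = (8.4 − 0.7)/(470 + 101×1) = 0.0135 mA.
I_C = β·I_B = 100×0.0135 = 1.35 mA.
V_CE = V_CC − I_C·R_C − I_E·R_E = 11 − 1.35×3.3 − 1.36×1 = 5.19 V > V_CE(sat), so the active-region assumption holds.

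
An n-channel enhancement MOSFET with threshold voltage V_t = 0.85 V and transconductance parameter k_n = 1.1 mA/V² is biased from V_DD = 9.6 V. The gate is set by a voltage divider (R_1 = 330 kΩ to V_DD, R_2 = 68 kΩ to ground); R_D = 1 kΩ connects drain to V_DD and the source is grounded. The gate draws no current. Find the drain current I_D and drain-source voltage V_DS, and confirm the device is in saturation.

I_D ≈ 0.34 mA, V_DS ≈ 9.3 V

V_G = V_DD·R_2/(R_1+R_2) = 9.6×68/398 = 1.64 V. With the source grounded, V_GS = V_G = 1.64 V.
Assume saturation: I_D = (k_n/2)(V_GS − V_t)² = (1.1/2)×(1.64 − 0.85)² = 0.55×0.79² = 0.343 mA.
V_DS = V_DD − I_D·R_D = 9.6 − 0.343×1 = 9.26 V.
Saturation requires V_DS ≥ V_GS − V_t = 0.79 V; 9.26 ≥ 0.79 ✓.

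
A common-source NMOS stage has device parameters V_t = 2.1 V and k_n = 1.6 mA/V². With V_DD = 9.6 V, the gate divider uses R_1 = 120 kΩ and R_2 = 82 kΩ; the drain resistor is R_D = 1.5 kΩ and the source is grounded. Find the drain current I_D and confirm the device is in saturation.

V_G = V_DD·R_2/(R_1+R_2) = 9.6×82/202 = 3.9 V. With the source grounded, V_GS = V_G = 3.9 V.
Assume saturation: I_D = (k_n/2)(V_GS − V_t)² = (1.6/2)×(3.9 − 2.1)² = 0.8×1.8² = 2.58 mA.
V_DS = V_DD − I_D·R_D = 9.6 − 2.58×1.5 = 5.72 V.
Saturation requires V_DS ≥ V_GS − V_t = 1.8 V; 5.72 ≥ 1.8 ✓.

I_D ≈ 2.6 mA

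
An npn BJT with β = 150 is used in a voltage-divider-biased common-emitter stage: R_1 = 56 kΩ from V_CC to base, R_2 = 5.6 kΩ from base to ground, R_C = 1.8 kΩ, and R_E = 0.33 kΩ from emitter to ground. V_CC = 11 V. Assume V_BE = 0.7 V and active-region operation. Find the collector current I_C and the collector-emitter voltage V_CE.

I_C ≈ 0.82 mA, V_CE ≈ 9.3 V

Thevenize the base divider: V_Th = V_CC·R_2/(R_1+R_2) = 11×5.6/61.6 = 1 V, R_Th = R_1‖R_2 = 5.09 kΩ.
Base-emitter loop: V_Th = I_B·R_Th + V_BE + (β+1)I_B·R_E, so I_B = (1 − 0.7) / (5.09 + 151×0.33) = 0.00546 mA.
I_C = β·I_B = 150×0.00546 = 0.819 mA, and I_E = (β+1)I_B = 0.825 mA.
V_CE = V_CC − I_C·R_C − I_E·R_E = 11 − 0.819×1.8 − 0.825×0.33 = 9.25 V.
V_CE = 9.25 V > 0.2 V confirms active-region operation.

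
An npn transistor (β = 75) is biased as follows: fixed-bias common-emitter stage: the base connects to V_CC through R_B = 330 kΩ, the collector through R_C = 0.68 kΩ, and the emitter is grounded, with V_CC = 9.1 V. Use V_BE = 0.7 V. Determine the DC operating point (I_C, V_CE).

Base loop: V_CC = I_B·R_B + V_BE, so I_B = (9.1 − 0.7)/330 kΩ = 0.0255 mA.
In the active region I_C = β·I_B = 75 × 0.0255 = 1.91 mA.
Collector loop: V_CE = V_CC − I_C·R_C = 9.1 − 1.91×0.68 = 7.8 V.
Since V_CE = 7.8 V > V_CE(sat) ≈ 0.2 V, the transistor is in the active region as assumed.

I_C ≈ 1.9 mA, V_CE ≈ 7.8 V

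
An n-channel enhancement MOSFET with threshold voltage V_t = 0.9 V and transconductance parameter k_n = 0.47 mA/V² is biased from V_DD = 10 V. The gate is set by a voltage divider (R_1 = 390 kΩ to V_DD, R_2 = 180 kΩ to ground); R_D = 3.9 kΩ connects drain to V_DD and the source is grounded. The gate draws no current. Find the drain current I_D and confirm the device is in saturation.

V_G = V_DD·R_2/(R_1+R_2) = 10×180/570 = 3.16 V. With the source grounded, V_GS = V_G = 3.16 V.
Assume saturation: I_D = (k_n/2)(V_GS − V_t)² = (0.47/2)×(3.16 − 0.9)² = 0.235×2.26² = 1.2 mA.
V_DS = V_DD − I_D·R_D = 10 − 1.2×3.9 = 5.33 V.
Saturation requires V_DS ≥ V_GS − V_t = 2.26 V; 5.33 ≥ 2.26 ✓.

I_D ≈ 1.2 mA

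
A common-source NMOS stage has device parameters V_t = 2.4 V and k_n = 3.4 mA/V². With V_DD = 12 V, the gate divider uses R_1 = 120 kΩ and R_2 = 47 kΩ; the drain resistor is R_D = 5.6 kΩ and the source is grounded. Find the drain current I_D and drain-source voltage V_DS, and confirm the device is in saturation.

V_G = V_DD·R_2/(R_1+R_2) = 12×47/167 = 3.38 V. With the source grounded, V_GS = V_G = 3.38 V.
Assume saturation: I_D = (k_n/2)(V_GS − V_t)² = (3.4/2)×(3.38 − 2.4)² = 1.7×0.977² = 1.62 mA.
V_DS = V_DD − I_D·R_D = 12 − 1.62×5.6 = 2.91 V.
Saturation requires V_DS ≥ V_GS − V_t = 0.977 V; 2.91 ≥ 0.977 ✓.

I_D ≈ 1.6 mA, V_DS ≈ 2.9 V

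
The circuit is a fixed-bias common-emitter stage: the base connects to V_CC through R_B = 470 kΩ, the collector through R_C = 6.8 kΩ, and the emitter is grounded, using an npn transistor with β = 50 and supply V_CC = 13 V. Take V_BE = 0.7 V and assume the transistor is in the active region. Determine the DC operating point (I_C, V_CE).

Base loop: V_CC = I_B·R_B + V_BE, so I_B = (13 − 0.7)/470 kΩ = 0.0262 mA.
In the active region I_C = β·I_B = 50 × 0.0262 = 1.31 mA.
Collector loop: V_CE = V_CC − I_C·R_C = 13 − 1.31×6.8 = 4.1 V.
Since V_CE = 4.1 V > V_CE(sat) ≈ 0.2 V, the transistor is in the active region as assumed.

I_C ≈ 1.3 mA, V_CE ≈ 4.1 V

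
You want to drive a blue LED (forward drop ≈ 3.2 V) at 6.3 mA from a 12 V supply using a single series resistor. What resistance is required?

The resistor drops V_S − V_D = 12 − 3.2 = 8.8 V at 6.3 mA.
R = 8.8 V / 6.3 mA = 1.4 kΩ.

R ≈ 1.4 kΩ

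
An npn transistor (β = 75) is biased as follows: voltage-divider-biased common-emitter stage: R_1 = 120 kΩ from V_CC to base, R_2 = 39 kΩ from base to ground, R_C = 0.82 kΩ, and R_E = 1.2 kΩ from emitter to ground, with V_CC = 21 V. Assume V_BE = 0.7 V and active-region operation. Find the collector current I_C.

Thevenize the base divider: V_Th = V_CC·R_2/(R_1+R_2) = 21×39/159 = 5.15 V, R_Th = R_1‖R_2 = 29.4 kΩ.
Base-emitter loop: V_Th = I_B·R_Th + V_BE + (β+1)I_B·R_E, so I_B = (5.15 − 0.7) / (29.4 + 76×1.2) = 0.0369 mA.
I_C = β·I_B = 75×0.0369 = 2.77 mA, and I_E = (β+1)I_B = 2.8 mA.
V_CE = V_CC − I_C·R_C − I_E·R_E = 21 − 2.77×0.82 − 2.8×1.2 = 15.4 V.
V_CE = 15.4 V > 0.2 V confirms active-region operation.

I_C ≈ 2.8 mA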